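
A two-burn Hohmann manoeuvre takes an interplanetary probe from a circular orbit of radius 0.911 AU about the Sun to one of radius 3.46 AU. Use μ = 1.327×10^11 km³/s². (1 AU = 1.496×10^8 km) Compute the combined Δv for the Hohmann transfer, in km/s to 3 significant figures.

In km: r₁ = 0.911 × 1.496×10^8 = 1.362856×10^8 km; r₂ = 3.46 × 1.496×10^8 = 5.17616×10^8 km.
Transfer-ellipse semi-major axis a_t = (r₁ + r₂)/2 = (1.362856×10^8 + 5.17616×10^8)/2 = 3.269508×10^8 km.
At r₁ the circular-orbit speed is v₁ = √(μ/r₁) = 31.204 km/s.
Transfer-orbit speed at r₁ (vis-viva equation): v_p = √[μ(2/r₁ − 1/a_t)] = 39.262 km/s.
First burn Δv₁ = |v_p − v₁| = 8.058 km/s.
Circular speed at r₂: v₂ = √(μ/r₂) = 16.011 km/s.
Transfer-orbit speed at r₂: v_a = √[μ(2/r₂ − 1/a_t)] = 10.337 km/s.
Second burn Δv₂ = |v₂ − v_a| = 5.674 km/s.
Total Δv = Δv₁ + Δv₂ = 13.73 km/s.

Δv = 13.7 km/s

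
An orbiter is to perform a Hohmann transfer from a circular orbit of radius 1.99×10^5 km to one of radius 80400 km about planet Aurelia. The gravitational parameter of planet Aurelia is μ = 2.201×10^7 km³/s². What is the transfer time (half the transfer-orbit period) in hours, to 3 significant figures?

t = 9.71 hours

Transfer-ellipse semi-major axis a_t = (r₁ + r₂)/2 = (1.990×10^5 + 80400)/2 = 1.397×10^5 km.
Half the transfer-orbit period gives t = π√(a_t³/μ) = 34970 s.
Converting: 34970 s ÷ 3600 s/hour = 9.71 hours.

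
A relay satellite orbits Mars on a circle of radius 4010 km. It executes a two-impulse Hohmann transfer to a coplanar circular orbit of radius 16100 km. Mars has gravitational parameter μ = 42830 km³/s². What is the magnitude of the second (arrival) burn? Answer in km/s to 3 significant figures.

Δv₂ = 0.601 km/s

Transfer-ellipse semi-major axis a_t = (r₁ + r₂)/2 = (4010 + 16100)/2 = 10055 km.
Circular speed at r = 16100 km: v_c = √(μ/r) = 1.631 km/s.
Transfer-orbit speed at the same r (vis-viva, a = a_t): v_t = √[μ(2/r − 1/a_t)] = 1.030 km/s.
Δv₂ = |v_t − v_c| = |1.030 − 1.631| = 0.6010 km/s.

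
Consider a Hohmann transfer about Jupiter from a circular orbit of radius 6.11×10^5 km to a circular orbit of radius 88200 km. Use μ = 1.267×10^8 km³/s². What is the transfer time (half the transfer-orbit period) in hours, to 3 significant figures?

t = 16.0 hours

The Hohmann ellipse has a_t = (r₁ + r₂)/2 = 3.496×10^5 km.
By Kepler's third law the transfer-orbit period is T = 2π√(a_t³/μ), so t = T/2 = 57690 s.
Converting: 57690 s ÷ 3600 s/hour = 16.0 hours.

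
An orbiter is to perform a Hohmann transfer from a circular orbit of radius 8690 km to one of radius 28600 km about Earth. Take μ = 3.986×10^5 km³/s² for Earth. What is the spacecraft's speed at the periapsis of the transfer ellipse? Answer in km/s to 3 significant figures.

v = 8.39 km/s

Semi-major axis of the transfer orbit: a_t = (8690 + 28600)/2 = 18645 km.
At periapsis, r = 8690 km.
From the vis-viva equation, v = √[μ(2/r − 1/a_t)] = 8.388 km/s.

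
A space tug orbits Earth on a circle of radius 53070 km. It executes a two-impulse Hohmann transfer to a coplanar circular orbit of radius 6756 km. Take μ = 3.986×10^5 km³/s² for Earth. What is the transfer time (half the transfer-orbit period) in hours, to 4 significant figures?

t = 7.151 hours

Semi-major axis of the transfer orbit: a_t = (53070 + 6756)/2 = 29913 km.
Transfer time t = π√(a_t³/μ) = π√((29913)³ / 3.986×10^5) = 25744 s.
Converting: 25744 s ÷ 3600 s/hour = 7.151 hours.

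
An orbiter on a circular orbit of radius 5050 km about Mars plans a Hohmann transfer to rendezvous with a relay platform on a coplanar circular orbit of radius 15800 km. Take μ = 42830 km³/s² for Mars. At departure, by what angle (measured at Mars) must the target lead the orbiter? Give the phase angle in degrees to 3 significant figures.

φ = 83.5°

The Hohmann ellipse has a_t = (r₁ + r₂)/2 = 10425 km.
The half-period of the transfer ellipse is t = π√(a_t³/μ) = 16158.1 s.
The target's mean motion on its circular orbit is ω₂ = √(μ/r₂³) = 1.04205×10^-4 rad/s.
Angle swept by the target during transfer: ω₂·t = 1.6838 rad = 96.47°.
The orbiter traverses 180° on the transfer ellipse, so the target must lead by 180° − 96.47° = 83.5°.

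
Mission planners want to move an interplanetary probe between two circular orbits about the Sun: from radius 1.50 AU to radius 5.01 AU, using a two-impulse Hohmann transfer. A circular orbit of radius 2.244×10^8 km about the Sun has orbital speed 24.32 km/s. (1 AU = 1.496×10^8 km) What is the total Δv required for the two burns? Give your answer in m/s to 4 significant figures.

Δv = 10130 m/s

From the circular-orbit relation v² = μ/r at r = 2.244×10^8 km: μ = v²r = (24.32)² × 2.244×10^8 = 1.32724×10^11 km³/s².
In km: r₁ = 1.50 × 1.496×10^8 = 2.244×10^8 km; r₂ = 5.01 × 1.496×10^8 = 7.49496×10^8 km.
The Hohmann ellipse has a_t = (r₁ + r₂)/2 = 4.86948×10^8 km.
At r₁ the circular-orbit speed is v₁ = √(μ/r₁) = 24.320 km/s.
On the transfer ellipse at r₁, vis-viva gives v_p = √[μ(2/r₁ − 1/a_t)] = 30.172 km/s.
First burn Δv₁ = |v_p − v₁| = 5.852 km/s.
Circular speed at r₂: v₂ = √(μ/r₂) = 13.3073 km/s.
Transfer-orbit speed at r₂: v_a = √[μ(2/r₂ − 1/a_t)] = 9.03359 km/s.
Second burn Δv₂ = |v₂ − v_a| = 4.274 km/s.
Δv = Δv₁ + Δv₂ = 5.852 + 4.274 = 10.13 km/s.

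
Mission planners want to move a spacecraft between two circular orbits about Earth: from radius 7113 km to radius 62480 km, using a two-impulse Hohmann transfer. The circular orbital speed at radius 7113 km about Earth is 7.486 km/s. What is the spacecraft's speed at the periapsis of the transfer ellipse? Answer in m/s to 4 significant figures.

v = 10030 m/s

From the circular-orbit relation v² = μ/r at r = 7113 km: μ = v²r = (7.486)² × 7113 = 3.98614×10^5 km³/s².
The Hohmann ellipse has a_t = (r₁ + r₂)/2 = 34796.5 km.
The periapsis of the transfer ellipse is at r = 7113 km.
Vis-viva: v = √[μ(2/r − 1/a_t)] = √[3.98614×10^5 × (2/7113 − 1/34796.5)] = 10.03 km/s.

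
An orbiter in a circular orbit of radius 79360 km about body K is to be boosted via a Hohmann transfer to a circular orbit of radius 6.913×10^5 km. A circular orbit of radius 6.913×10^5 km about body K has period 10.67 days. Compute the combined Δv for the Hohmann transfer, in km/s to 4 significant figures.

From Kepler's third law T² = 4π²r³/μ at r = 6.913×10^5 km, T = 10.67 days = 10.67 × 86400 s = 9.21888×10^5 s: μ = 4π²r³/T² = 1.53463×10^7 km³/s².
Transfer-ellipse semi-major axis a_t = (r₁ + r₂)/2 = (79360 + 6.913×10^5)/2 = 3.8533×10^5 km.
Circular speed at r₁: v₁ = √(μ/r₁) = √(1.53463×10^7/79360) = 13.91 km/s.
Transfer-orbit speed at r₁ (v² = μ(2/r − 1/a)): v_p = √[μ(2/r₁ − 1/a_t)] = 18.63 km/s.
First burn Δv₁ = |v_p − v₁| = 4.720 km/s.
Circular speed at r₂: v₂ = √(μ/r₂) = 4.7116 km/s.
Transfer-orbit speed at r₂: v_a = √[μ(2/r₂ − 1/a_t)] = 2.1382 km/s.
Second burn Δv₂ = |v₂ − v_a| = 2.573 km/s.
Total Δv = Δv₁ + Δv₂ = 7.293 km/s.

Δv = 7.293 km/s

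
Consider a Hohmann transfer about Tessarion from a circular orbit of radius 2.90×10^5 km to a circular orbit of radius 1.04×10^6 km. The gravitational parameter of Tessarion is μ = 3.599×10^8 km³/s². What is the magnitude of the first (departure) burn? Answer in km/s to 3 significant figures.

Semi-major axis of the transfer orbit: a_t = (2.900×10^5 + 1.040×10^6)/2 = 6.650×10^5 km.
Circular speed at r = 2.900×10^5 km: v_c = √(μ/r) = 35.228 km/s.
Transfer-orbit speed at the same r (vis-viva, a = a_t): v_t = √[μ(2/r − 1/a_t)] = 44.055 km/s.
Δv₁ = |v_t − v_c| = |44.055 − 35.228| = 8.827 km/s.

Δv₁ = 8.83 km/s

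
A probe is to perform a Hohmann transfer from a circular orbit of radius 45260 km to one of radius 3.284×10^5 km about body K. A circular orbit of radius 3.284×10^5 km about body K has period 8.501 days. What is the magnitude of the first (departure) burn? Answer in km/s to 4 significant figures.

Δv₁ = 2.465 km/s

From Kepler's third law T² = 4π²r³/μ at r = 3.284×10^5 km, T = 8.501 days = 8.501 × 86400 s = 7.344864×10^5 s: μ = 4π²r³/T² = 2.59180×10^6 km³/s².
Semi-major axis of the transfer orbit: a_t = (45260 + 3.284×10^5)/2 = 1.8683×10^5 km.
On the circular orbit at r = 45260 km, v_c = √(μ/r) = 7.56735 km/s.
Vis-viva on the transfer ellipse at r = 45260 km gives v_t = √[μ(2/r − 1/a_t)] = 10.0328 km/s.
Δv₁ = |v_t − v_c| = |10.0328 − 7.56735| = 2.465 km/s.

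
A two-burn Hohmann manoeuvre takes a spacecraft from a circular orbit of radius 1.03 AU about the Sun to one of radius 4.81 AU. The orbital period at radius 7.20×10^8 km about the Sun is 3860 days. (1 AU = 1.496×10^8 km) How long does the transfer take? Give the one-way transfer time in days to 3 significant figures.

From Kepler's third law T² = 4π²r³/μ at r = 7.20×10^8 km, T = 3860 days = 3860 × 86400 s = 3.33504×10^8 s: μ = 4π²r³/T² = 1.32481×10^11 km³/s².
In km: r₁ = 1.03 × 1.496×10^8 = 1.54088×10^8 km; r₂ = 4.81 × 1.496×10^8 = 7.19576×10^8 km.
Semi-major axis of the transfer orbit: a_t = (1.54088×10^8 + 7.19576×10^8)/2 = 4.36832×10^8 km.
Half the transfer-orbit period gives t = π√(a_t³/μ) = 7.880×10^7 s.
Converting: 7.880×10^7 s ÷ 86400 s/day = 912 days.

t = 912 days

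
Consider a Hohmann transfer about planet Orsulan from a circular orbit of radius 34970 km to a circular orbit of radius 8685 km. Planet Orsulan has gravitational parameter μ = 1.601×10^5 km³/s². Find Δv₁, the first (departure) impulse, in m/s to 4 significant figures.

Δv₁ = 790.0 m/s

The Hohmann ellipse has a_t = (r₁ + r₂)/2 = 21827.5 km.
Circular speed at r = 34970 km: v_c = √(μ/r) = 2.140 km/s.
Vis-viva on the transfer ellipse at r = 34970 km gives v_t = √[μ(2/r − 1/a_t)] = 1.350 km/s.
Δv₁ = |v_t − v_c| = |1.350 − 2.140| = 0.7900 km/s.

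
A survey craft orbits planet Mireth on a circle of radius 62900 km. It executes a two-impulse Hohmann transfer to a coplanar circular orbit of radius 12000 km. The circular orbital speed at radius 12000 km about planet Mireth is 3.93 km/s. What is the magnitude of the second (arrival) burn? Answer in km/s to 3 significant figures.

Δv₂ = 1.16 km/s

From the circular-orbit relation v² = μ/r at r = 12000 km: μ = v²r = (3.93)² × 12000 = 1.85339×10^5 km³/s².
Semi-major axis of the transfer orbit: a_t = (62900 + 12000)/2 = 37450 km.
On the circular orbit at r = 12000 km, v_c = √(μ/r) = 3.930 km/s.
Vis-viva on the transfer ellipse at r = 12000 km gives v_t = √[μ(2/r − 1/a_t)] = 5.093 km/s.
Δv₂ = |v_t − v_c| = |5.093 − 3.930| = 1.163 km/s.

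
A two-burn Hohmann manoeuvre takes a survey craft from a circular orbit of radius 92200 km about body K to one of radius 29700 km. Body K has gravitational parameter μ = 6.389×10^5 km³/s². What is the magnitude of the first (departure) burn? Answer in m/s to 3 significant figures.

Δv₁ = 795 m/s

The Hohmann ellipse has a_t = (r₁ + r₂)/2 = 60950 km.
Circular speed at r = 92200 km: v_c = √(μ/r) = 2.6324 km/s.
Vis-viva on the transfer ellipse at r = 92200 km gives v_t = √[μ(2/r − 1/a_t)] = 1.8376 km/s.
Δv₁ = |v_t − v_c| = |1.8376 − 2.6324| = 0.7948 km/s.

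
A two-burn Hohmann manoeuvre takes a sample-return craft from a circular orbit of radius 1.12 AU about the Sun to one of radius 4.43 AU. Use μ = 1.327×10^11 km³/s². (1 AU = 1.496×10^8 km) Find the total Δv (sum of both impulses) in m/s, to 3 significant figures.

In km: r₁ = 1.12 × 1.496×10^8 = 1.67552×10^8 km; r₂ = 4.43 × 1.496×10^8 = 6.62728×10^8 km.
Transfer-ellipse semi-major axis a_t = (r₁ + r₂)/2 = (1.67552×10^8 + 6.62728×10^8)/2 = 4.1514×10^8 km.
At r₁ the circular-orbit speed is v₁ = √(μ/r₁) = 28.142 km/s.
On the transfer ellipse at r₁, vis-viva equation gives v_p = √[μ(2/r₁ − 1/a_t)] = 35.557 km/s.
First burn Δv₁ = |v_p − v₁| = 7.415 km/s.
Circular speed at r₂: v₂ = √(μ/r₂) = 14.1504 km/s.
Transfer-orbit speed at r₂: v_a = √[μ(2/r₂ − 1/a_t)] = 8.98970 km/s.
Second burn Δv₂ = |v₂ − v_a| = 5.161 km/s.
Total Δv = Δv₁ + Δv₂ = 12.58 km/s.

Δv = 12600 m/s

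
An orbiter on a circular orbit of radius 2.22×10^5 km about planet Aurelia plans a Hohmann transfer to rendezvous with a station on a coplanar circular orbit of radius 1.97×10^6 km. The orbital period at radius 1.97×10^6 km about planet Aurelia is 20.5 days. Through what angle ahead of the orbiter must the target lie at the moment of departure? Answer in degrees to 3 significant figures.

φ = 105°

From Kepler's third law T² = 4π²r³/μ at r = 1.97×10^6 km, T = 20.5 days = 20.5 × 86400 s = 1.7712×10^6 s: μ = 4π²r³/T² = 9.62107×10^7 km³/s².
Transfer-ellipse semi-major axis a_t = (r₁ + r₂)/2 = (2.220×10^5 + 1.970×10^6)/2 = 1.096×10^6 km.
The half-period of the transfer ellipse is t = π√(a_t³/μ) = 3.6750×10^5 s.
Target angular speed ω₂ = √(μ/r₂³) = 3.5474×10^-6 rad/s.
Angle swept by the target during transfer: ω₂·t = 1.30367 rad = 74.69°.
Arrival is 180° from departure on the ellipse, so φ = 180° − 74.69° = 105°.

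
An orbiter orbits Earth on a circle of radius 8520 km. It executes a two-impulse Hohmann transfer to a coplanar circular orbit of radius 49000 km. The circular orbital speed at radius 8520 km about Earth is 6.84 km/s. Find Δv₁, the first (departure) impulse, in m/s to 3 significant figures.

From the circular-orbit relation v² = μ/r at r = 8520 km: μ = v²r = (6.84)² × 8520 = 3.98613×10^5 km³/s².
The Hohmann ellipse has a_t = (r₁ + r₂)/2 = 28760 km.
Circular speed at r = 8520 km: v_c = √(μ/r) = 6.840 km/s.
Vis-viva on the transfer ellipse at r = 8520 km gives v_t = √[μ(2/r − 1/a_t)] = 8.928 km/s.
Δv₁ = |v_t − v_c| = |8.928 − 6.840| = 2.088 km/s.

Δv₁ = 2090 m/s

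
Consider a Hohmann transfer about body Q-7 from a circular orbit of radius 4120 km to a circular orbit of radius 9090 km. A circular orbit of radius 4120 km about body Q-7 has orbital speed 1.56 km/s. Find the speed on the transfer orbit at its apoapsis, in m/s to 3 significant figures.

v = 829 m/s

From the circular-orbit relation v² = μ/r at r = 4120 km: μ = v²r = (1.56)² × 4120 = 10026.4 km³/s².
Semi-major axis of the transfer orbit: a_t = (4120 + 9090)/2 = 6605 km.
The apoapsis of the transfer ellipse is at r = 9090 km.
From the vis-viva equation, v = √[μ(2/r − 1/a_t)] = 0.8295 km/s.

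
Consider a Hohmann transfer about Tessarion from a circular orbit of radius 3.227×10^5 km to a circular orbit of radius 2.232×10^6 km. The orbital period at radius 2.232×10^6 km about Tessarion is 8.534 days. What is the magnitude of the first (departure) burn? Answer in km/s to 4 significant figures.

From Kepler's third law T² = 4π²r³/μ at r = 2.232×10^6 km, T = 8.534 days = 8.534 × 86400 s = 7.373376×10^5 s: μ = 4π²r³/T² = 8.07439×10^8 km³/s².
The Hohmann ellipse has a_t = (r₁ + r₂)/2 = 1.27735×10^6 km.
Circular speed at r = 3.227×10^5 km: v_c = √(μ/r) = 50.02 km/s.
Vis-viva on the transfer ellipse at r = 3.227×10^5 km gives v_t = √[μ(2/r − 1/a_t)] = 66.12 km/s.
Δv₁ = |v_t − v_c| = |66.12 − 50.02| = 16.10 km/s.

Δv₁ = 16.10 km/s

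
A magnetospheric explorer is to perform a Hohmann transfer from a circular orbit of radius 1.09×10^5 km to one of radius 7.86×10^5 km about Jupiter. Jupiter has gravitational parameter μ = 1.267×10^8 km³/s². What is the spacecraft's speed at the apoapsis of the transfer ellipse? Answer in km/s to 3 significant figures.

v = 6.27 km/s

Transfer-ellipse semi-major axis a_t = (r₁ + r₂)/2 = (1.090×10^5 + 7.860×10^5)/2 = 4.475×10^5 km.
At apoapsis, r = 7.860×10^5 km.
Applying v² = μ(2/r − 1/a_t): v = 6.266 km/s.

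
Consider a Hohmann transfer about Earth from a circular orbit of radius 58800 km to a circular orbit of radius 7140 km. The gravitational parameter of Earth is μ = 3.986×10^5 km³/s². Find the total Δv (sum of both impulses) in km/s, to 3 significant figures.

Transfer-ellipse semi-major axis a_t = (r₁ + r₂)/2 = (58800 + 7140)/2 = 32970 km.
At r₁ the circular-orbit speed is v₁ = √(μ/r₁) = 2.604 km/s.
Transfer-orbit speed at r₁ (vis-viva equation): v_a = √[μ(2/r₁ − 1/a_t)] = 1.212 km/s.
First burn Δv₁ = |v_a − v₁| = 1.392 km/s.
Circular speed at r₂: v₂ = √(μ/r₂) = 7.472 km/s.
Transfer-orbit speed at r₂: v_p = √[μ(2/r₂ − 1/a_t)] = 9.978 km/s.
Second burn Δv₂ = |v₂ − v_p| = 2.506 km/s.
Total Δv = Δv₁ + Δv₂ = 3.898 km/s.

Δv = 3.90 km/s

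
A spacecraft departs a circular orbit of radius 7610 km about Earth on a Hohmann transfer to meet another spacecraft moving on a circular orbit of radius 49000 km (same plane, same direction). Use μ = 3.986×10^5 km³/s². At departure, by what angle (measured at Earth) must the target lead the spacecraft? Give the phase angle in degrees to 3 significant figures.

φ = 101°

Semi-major axis of the transfer orbit: a_t = (7610 + 49000)/2 = 28305 km.
The half-period of the transfer ellipse is t = π√(a_t³/μ) = 23696 s.
The target's mean motion on its circular orbit is ω₂ = √(μ/r₂³) = 5.8207×10^-5 rad/s.
Angle swept by the target during transfer: ω₂·t = 1.3793 rad = 79.03°.
The spacecraft traverses 180° on the transfer ellipse, so the target must lead by 180° − 79.03° = 101°.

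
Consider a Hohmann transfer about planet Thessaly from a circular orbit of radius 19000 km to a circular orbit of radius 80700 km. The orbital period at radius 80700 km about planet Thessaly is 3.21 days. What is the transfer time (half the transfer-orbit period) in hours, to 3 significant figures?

t = 18.7 hours

From Kepler's third law T² = 4π²r³/μ at r = 80700 km, T = 3.21 days = 3.21 × 86400 s = 2.77344×10^5 s: μ = 4π²r³/T² = 2.69738×10^5 km³/s².
Semi-major axis of the transfer orbit: a_t = (19000 + 80700)/2 = 49850 km.
By Kepler's third law the transfer-orbit period is T = 2π√(a_t³/μ), so t = T/2 = 67320 s.
Converting: 67320 s ÷ 3600 s/hour = 18.7 hours.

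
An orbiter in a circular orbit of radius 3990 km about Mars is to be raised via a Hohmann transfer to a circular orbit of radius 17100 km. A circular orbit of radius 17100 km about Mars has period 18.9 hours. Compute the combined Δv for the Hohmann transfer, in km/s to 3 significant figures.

From Kepler's third law T² = 4π²r³/μ at r = 17100 km, T = 18.9 hours = 18.9 × 3600 s = 68040 s: μ = 4π²r³/T² = 42640.2 km³/s².
Transfer-ellipse semi-major axis a_t = (r₁ + r₂)/2 = (3990 + 17100)/2 = 10545 km.
At r₁ the circular-orbit speed is v₁ = √(μ/r₁) = 3.26906 km/s.
On the transfer ellipse at r₁, vis-viva equation gives v_p = √[μ(2/r₁ − 1/a_t)] = 4.16292 km/s.
First burn Δv₁ = |v_p − v₁| = 0.8939 km/s.
Circular speed at r₂: v₂ = √(μ/r₂) = 1.57911 km/s.
Transfer-orbit speed at r₂: v_a = √[μ(2/r₂ − 1/a_t)] = 0.971348 km/s.
Second burn Δv₂ = |v₂ − v_a| = 0.6078 km/s.
Total Δv = Δv₁ + Δv₂ = 1.502 km/s.

Δv = 1.50 km/s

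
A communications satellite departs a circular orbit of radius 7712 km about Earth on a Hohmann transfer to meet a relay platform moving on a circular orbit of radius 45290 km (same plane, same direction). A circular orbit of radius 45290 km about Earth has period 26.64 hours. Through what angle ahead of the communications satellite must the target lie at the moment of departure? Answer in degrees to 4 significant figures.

From Kepler's third law T² = 4π²r³/μ at r = 45290 km, T = 26.64 hours = 26.64 × 3600 s = 95904 s: μ = 4π²r³/T² = 3.98743×10^5 km³/s².
The Hohmann ellipse has a_t = (r₁ + r₂)/2 = 26501 km.
Transfer time t = π√(a_t³/μ) = 21463.3 s.
The target's mean motion on its circular orbit is ω₂ = √(μ/r₂³) = 6.55154×10^-5 rad/s.
Angle swept by the target during transfer: ω₂·t = 1.4062 rad = 80.57°.
The communications satellite traverses 180° on the transfer ellipse, so the target must lead by 180° − 80.57° = 99.43°.

φ = 99.43°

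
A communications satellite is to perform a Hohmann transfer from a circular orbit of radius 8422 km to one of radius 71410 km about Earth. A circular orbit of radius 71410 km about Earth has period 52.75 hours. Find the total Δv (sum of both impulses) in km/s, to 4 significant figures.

Δv = 3.600 km/s

From Kepler's third law T² = 4π²r³/μ at r = 71410 km, T = 52.75 hours = 52.75 × 3600 s = 1.899×10^5 s: μ = 4π²r³/T² = 3.98646×10^5 km³/s².
Semi-major axis of the transfer orbit: a_t = (8422 + 71410)/2 = 39916 km.
Circular speed at r₁: v₁ = √(μ/r₁) = √(3.98646×10^5/8422) = 6.8800 km/s.
Transfer-orbit speed at r₁ (v² = μ(2/r − 1/a)): v_p = √[μ(2/r₁ − 1/a_t)] = 9.2022 km/s.
First burn Δv₁ = |v_p − v₁| = 2.3222 km/s.
Circular speed at r₂: v₂ = √(μ/r₂) = 2.3627 km/s.
Transfer-orbit speed at r₂: v_a = √[μ(2/r₂ − 1/a_t)] = 1.0853 km/s.
Second burn Δv₂ = |v₂ − v_a| = 1.2774 km/s.
Δv = Δv₁ + Δv₂ = 2.3222 + 1.2774 = 3.600 km/s.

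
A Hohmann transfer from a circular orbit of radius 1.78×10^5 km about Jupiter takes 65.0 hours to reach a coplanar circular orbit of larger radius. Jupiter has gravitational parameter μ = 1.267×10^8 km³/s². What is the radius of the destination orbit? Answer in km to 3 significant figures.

Transfer time t = 65.0 hours = 2.340×10^5 s, and t = π√(a_t³/μ).
So a_t = (μ t²/π²)^(1/3) = (1.267×10^8 × (2.340×10^5)² / π²)^(1/3) = 8.8914×10^5 km.
Since a_t = (r₁ + r₂)/2, r₂ = 2a_t − r₁ = 2×8.8914×10^5 − 1.780×10^5 = 1.60028×10^6 km.

r₂ = 1.60×10^6 km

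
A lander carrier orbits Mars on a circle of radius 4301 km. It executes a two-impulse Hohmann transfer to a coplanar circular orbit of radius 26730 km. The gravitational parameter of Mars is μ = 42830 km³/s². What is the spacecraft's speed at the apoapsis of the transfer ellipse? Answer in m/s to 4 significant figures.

v = 666.5 m/s

Semi-major axis of the transfer orbit: a_t = (4301 + 26730)/2 = 15515.5 km.
The apoapsis of the transfer ellipse is at r = 26730 km.
Applying v² = μ(2/r − 1/a_t): v = 0.6665 km/s.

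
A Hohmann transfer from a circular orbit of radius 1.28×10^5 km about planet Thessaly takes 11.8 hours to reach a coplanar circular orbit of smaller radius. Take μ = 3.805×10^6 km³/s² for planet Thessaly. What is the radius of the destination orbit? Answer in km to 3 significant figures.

Transfer time t = 11.8 hours = 42480 s, and t = π√(a_t³/μ).
So a_t = (μ t²/π²)^(1/3) = (3.805×10^6 × (42480)² / π²)^(1/3) = 88608 km.
Since a_t = (r₁ + r₂)/2, r₂ = 2a_t − r₁ = 2×88608 − 1.280×10^5 = 49216 km.

r₂ = 49200 km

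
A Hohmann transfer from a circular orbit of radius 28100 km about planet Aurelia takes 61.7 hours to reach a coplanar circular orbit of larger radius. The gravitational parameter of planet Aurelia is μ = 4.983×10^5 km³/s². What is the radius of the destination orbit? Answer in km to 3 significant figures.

Transfer time t = 61.7 hours = 2.2212×10^5 s, and t = π√(a_t³/μ).
So a_t = (μ t²/π²)^(1/3) = (4.983×10^5 × (2.2212×10^5)² / π²)^(1/3) = 1.3556×10^5 km.
Since a_t = (r₁ + r₂)/2, r₂ = 2a_t − r₁ = 2×1.3556×10^5 − 28100 = 2.4302×10^5 km.

r₂ = 2.43×10^5 km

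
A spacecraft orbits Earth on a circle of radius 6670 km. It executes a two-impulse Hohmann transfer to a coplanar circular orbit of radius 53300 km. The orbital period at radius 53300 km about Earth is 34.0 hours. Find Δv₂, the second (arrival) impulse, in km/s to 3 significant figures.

From Kepler's third law T² = 4π²r³/μ at r = 53300 km, T = 34.0 hours = 34.0 × 3600 s = 1.224×10^5 s: μ = 4π²r³/T² = 3.99005×10^5 km³/s².
Transfer-ellipse semi-major axis a_t = (r₁ + r₂)/2 = (6670 + 53300)/2 = 29985 km.
Circular speed at r = 53300 km: v_c = √(μ/r) = 2.736 km/s.
Vis-viva on the transfer ellipse at r = 53300 km gives v_t = √[μ(2/r − 1/a_t)] = 1.290 km/s.
Δv₂ = |v_t − v_c| = |1.290 − 2.736| = 1.446 km/s.

Δv₂ = 1.45 km/s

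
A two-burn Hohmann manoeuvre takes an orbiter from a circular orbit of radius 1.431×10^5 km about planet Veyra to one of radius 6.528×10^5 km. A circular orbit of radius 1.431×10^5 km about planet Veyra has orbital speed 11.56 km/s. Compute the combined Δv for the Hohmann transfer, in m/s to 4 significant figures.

From the circular-orbit relation v² = μ/r at r = 1.431×10^5 km: μ = v²r = (11.56)² × 1.431×10^5 = 1.91230×10^7 km³/s².
Transfer-ellipse semi-major axis a_t = (r₁ + r₂)/2 = (1.431×10^5 + 6.528×10^5)/2 = 3.9795×10^5 km.
At r₁ the circular-orbit speed is v₁ = √(μ/r₁) = 11.560 km/s.
On the transfer ellipse at r₁, vis-viva equation gives v_p = √[μ(2/r₁ − 1/a_t)] = 14.806 km/s.
First burn Δv₁ = |v_p − v₁| = 3.246 km/s.
At r₂, v₂ = √(μ/r₂) = 5.4124 km/s.
Transfer-orbit speed at r₂: v_a = √[μ(2/r₂ − 1/a_t)] = 3.2456 km/s.
Second burn Δv₂ = |v₂ − v_a| = 2.167 km/s.
Δv = Δv₁ + Δv₂ = 3.246 + 2.167 = 5.413 km/s.

Δv = 5413 m/s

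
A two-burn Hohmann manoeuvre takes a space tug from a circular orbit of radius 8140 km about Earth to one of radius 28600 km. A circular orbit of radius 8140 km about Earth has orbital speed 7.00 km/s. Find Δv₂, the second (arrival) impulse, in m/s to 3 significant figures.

From the circular-orbit relation v² = μ/r at r = 8140 km: μ = v²r = (7.00)² × 8140 = 3.98860×10^5 km³/s².
Transfer-ellipse semi-major axis a_t = (r₁ + r₂)/2 = (8140 + 28600)/2 = 18370 km.
On the circular orbit at r = 28600 km, v_c = √(μ/r) = 3.7345 km/s.
Vis-viva on the transfer ellipse at r = 28600 km gives v_t = √[μ(2/r − 1/a_t)] = 2.4859 km/s.
Δv₂ = |v_t − v_c| = |2.4859 − 3.7345| = 1.249 km/s.

Δv₂ = 1250 m/s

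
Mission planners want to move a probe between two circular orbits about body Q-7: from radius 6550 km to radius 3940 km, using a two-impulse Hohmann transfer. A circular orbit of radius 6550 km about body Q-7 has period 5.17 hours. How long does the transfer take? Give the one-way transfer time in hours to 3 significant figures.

t = 1.85 hours

From Kepler's third law T² = 4π²r³/μ at r = 6550 km, T = 5.17 hours = 5.17 × 3600 s = 18612 s: μ = 4π²r³/T² = 32025.6 km³/s².
Semi-major axis of the transfer orbit: a_t = (6550 + 3940)/2 = 5245 km.
Transfer time t = π√(a_t³/μ) = π√((5245)³ / 32025.6) = 6668 s.
Converting: 6668 s ÷ 3600 s/hour = 1.85 hours.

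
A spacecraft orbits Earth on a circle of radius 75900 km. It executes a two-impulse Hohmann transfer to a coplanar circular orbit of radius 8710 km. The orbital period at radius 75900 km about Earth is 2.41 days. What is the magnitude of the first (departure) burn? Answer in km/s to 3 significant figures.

From Kepler's third law T² = 4π²r³/μ at r = 75900 km, T = 2.41 days = 2.41 × 86400 s = 2.08224×10^5 s: μ = 4π²r³/T² = 3.98129×10^5 km³/s².
Semi-major axis of the transfer orbit: a_t = (75900 + 8710)/2 = 42305 km.
On the circular orbit at r = 75900 km, v_c = √(μ/r) = 2.290 km/s.
Vis-viva on the transfer ellipse at r = 75900 km gives v_t = √[μ(2/r − 1/a_t)] = 1.039 km/s.
Δv₁ = |v_t − v_c| = |1.039 − 2.290| = 1.251 km/s.

Δv₁ = 1.25 km/s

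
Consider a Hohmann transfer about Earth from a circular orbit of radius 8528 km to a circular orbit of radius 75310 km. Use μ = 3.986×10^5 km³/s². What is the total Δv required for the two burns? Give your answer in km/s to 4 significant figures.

Semi-major axis of the transfer orbit: a_t = (8528 + 75310)/2 = 41919 km.
At r₁ the circular-orbit speed is v₁ = √(μ/r₁) = 6.837 km/s.
On the transfer ellipse at r₁, vis-viva equation gives v_p = √[μ(2/r₁ − 1/a_t)] = 9.164 km/s.
First burn Δv₁ = |v_p − v₁| = 2.327 km/s.
Circular speed at r₂: v₂ = √(μ/r₂) = 2.301 km/s.
Transfer-orbit speed at r₂: v_a = √[μ(2/r₂ − 1/a_t)] = 1.038 km/s.
Second burn Δv₂ = |v₂ − v_a| = 1.263 km/s.
Δv = Δv₁ + Δv₂ = 2.327 + 1.263 = 3.590 km/s.

Δv = 3.590 km/s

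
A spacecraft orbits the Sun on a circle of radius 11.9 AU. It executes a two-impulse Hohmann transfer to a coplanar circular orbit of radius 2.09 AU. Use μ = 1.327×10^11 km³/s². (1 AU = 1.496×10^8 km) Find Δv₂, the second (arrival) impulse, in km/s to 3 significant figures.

In km: r₁ = 11.9 × 1.496×10^8 = 1.78024×10^9 km; r₂ = 2.09 × 1.496×10^8 = 3.12664×10^8 km.
The Hohmann ellipse has a_t = (r₁ + r₂)/2 = 1.046452×10^9 km.
On the circular orbit at r = 3.12664×10^8 km, v_c = √(μ/r) = 20.6014 km/s.
Vis-viva on the transfer ellipse at r = 3.12664×10^8 km gives v_t = √[μ(2/r − 1/a_t)] = 26.8705 km/s.
Δv₂ = |v_t − v_c| = |26.8705 − 20.6014| = 6.269 km/s.

Δv₂ = 6.27 km/s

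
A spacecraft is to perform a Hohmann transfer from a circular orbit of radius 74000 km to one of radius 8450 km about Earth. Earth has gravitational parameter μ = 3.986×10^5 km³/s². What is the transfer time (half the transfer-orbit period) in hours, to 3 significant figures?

t = 11.6 hours

Semi-major axis of the transfer orbit: a_t = (74000 + 8450)/2 = 41225 km.
Half the transfer-orbit period gives t = π√(a_t³/μ) = 41650 s.
Converting: 41650 s ÷ 3600 s/hour = 11.6 hours.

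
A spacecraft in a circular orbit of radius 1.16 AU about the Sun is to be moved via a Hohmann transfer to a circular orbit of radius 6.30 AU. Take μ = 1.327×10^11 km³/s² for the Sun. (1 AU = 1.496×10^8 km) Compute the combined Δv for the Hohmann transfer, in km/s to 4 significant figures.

Δv = 13.53 km/s

In km: r₁ = 1.16 × 1.496×10^8 = 1.73536×10^8 km; r₂ = 6.30 × 1.496×10^8 = 9.4248×10^8 km.
Semi-major axis of the transfer orbit: a_t = (1.73536×10^8 + 9.4248×10^8)/2 = 5.58008×10^8 km.
Circular speed at r₁: v₁ = √(μ/r₁) = √(1.327×10^11/1.73536×10^8) = 27.653 km/s.
Transfer-orbit speed at r₁ (vis-viva equation): v_p = √[μ(2/r₁ − 1/a_t)] = 35.938 km/s.
First burn Δv₁ = |v_p − v₁| = 8.285 km/s.
At r₂, v₂ = √(μ/r₂) = 11.866 km/s.
Transfer-orbit speed at r₂: v_a = √[μ(2/r₂ − 1/a_t)] = 6.6172 km/s.
Second burn Δv₂ = |v₂ − v_a| = 5.249 km/s.
Total Δv = Δv₁ + Δv₂ = 13.53 km/s.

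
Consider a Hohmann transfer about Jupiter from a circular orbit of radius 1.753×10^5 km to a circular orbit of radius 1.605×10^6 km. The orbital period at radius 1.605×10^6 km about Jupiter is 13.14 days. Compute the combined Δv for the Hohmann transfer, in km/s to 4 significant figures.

From Kepler's third law T² = 4π²r³/μ at r = 1.605×10^6 km, T = 13.14 days = 13.14 × 86400 s = 1.135296×10^6 s: μ = 4π²r³/T² = 1.26639×10^8 km³/s².
Semi-major axis of the transfer orbit: a_t = (1.753×10^5 + 1.605×10^6)/2 = 8.9015×10^5 km.
At r₁ the circular-orbit speed is v₁ = √(μ/r₁) = 26.878 km/s.
On the transfer ellipse at r₁, vis-viva gives v_p = √[μ(2/r₁ − 1/a_t)] = 36.091 km/s.
First burn Δv₁ = |v_p − v₁| = 9.213 km/s.
At r₂, v₂ = √(μ/r₂) = 8.883 km/s.
Transfer-orbit speed at r₂: v_a = √[μ(2/r₂ − 1/a_t)] = 3.942 km/s.
Second burn Δv₂ = |v₂ − v_a| = 4.941 km/s.
Δv = Δv₁ + Δv₂ = 9.213 + 4.941 = 14.15 km/s.

Δv = 14.15 km/s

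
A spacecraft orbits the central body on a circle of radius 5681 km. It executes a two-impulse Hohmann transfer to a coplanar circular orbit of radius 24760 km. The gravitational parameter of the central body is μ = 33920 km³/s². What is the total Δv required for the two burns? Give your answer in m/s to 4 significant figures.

Transfer-ellipse semi-major axis a_t = (r₁ + r₂)/2 = (5681 + 24760)/2 = 15220.5 km.
At r₁ the circular-orbit speed is v₁ = √(μ/r₁) = 2.444 km/s.
On the transfer ellipse at r₁, vis-viva gives v_p = √[μ(2/r₁ − 1/a_t)] = 3.117 km/s.
First burn Δv₁ = |v_p − v₁| = 0.6730 km/s.
Circular speed at r₂: v₂ = √(μ/r₂) = 1.17045 km/s.
Transfer-orbit speed at r₂: v_a = √[μ(2/r₂ − 1/a_t)] = 0.715073 km/s.
Second burn Δv₂ = |v₂ − v_a| = 0.4554 km/s.
Total Δv = Δv₁ + Δv₂ = 1.128 km/s.

Δv = 1128 m/s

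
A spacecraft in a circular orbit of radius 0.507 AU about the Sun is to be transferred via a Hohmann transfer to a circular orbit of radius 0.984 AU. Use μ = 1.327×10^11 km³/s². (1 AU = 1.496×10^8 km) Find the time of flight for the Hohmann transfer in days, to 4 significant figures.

t = 117.6 days

In km: r₁ = 0.507 × 1.496×10^8 = 7.58472×10^7 km; r₂ = 0.984 × 1.496×10^8 = 1.472064×10^8 km.
The Hohmann ellipse has a_t = (r₁ + r₂)/2 = 1.115268×10^8 km.
Half the transfer-orbit period gives t = π√(a_t³/μ) = 1.016×10^7 s.
Converting: 1.016×10^7 s ÷ 86400 s/day = 117.6 days.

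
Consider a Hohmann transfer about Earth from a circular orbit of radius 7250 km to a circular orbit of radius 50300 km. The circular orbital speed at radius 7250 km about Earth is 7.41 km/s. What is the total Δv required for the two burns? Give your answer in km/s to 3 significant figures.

From the circular-orbit relation v² = μ/r at r = 7250 km: μ = v²r = (7.41)² × 7250 = 3.98084×10^5 km³/s².
Transfer-ellipse semi-major axis a_t = (r₁ + r₂)/2 = (7250 + 50300)/2 = 28775 km.
At r₁ the circular-orbit speed is v₁ = √(μ/r₁) = 7.410 km/s.
On the transfer ellipse at r₁, vis-viva equation gives v_p = √[μ(2/r₁ − 1/a_t)] = 9.797 km/s.
First burn Δv₁ = |v_p − v₁| = 2.387 km/s.
At r₂, v₂ = √(μ/r₂) = 2.813 km/s.
Transfer-orbit speed at r₂: v_a = √[μ(2/r₂ − 1/a_t)] = 1.412 km/s.
Second burn Δv₂ = |v₂ − v_a| = 1.401 km/s.
Δv = Δv₁ + Δv₂ = 2.387 + 1.401 = 3.788 km/s.

Δv = 3.79 km/s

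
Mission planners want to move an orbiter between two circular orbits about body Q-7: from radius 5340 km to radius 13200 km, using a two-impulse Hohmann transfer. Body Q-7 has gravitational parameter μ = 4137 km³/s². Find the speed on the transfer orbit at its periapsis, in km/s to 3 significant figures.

v = 1.05 km/s

The Hohmann ellipse has a_t = (r₁ + r₂)/2 = 9270 km.
The periapsis of the transfer ellipse is at r = 5340 km.
From the vis-viva equation, v = √[μ(2/r − 1/a_t)] = 1.050 km/s.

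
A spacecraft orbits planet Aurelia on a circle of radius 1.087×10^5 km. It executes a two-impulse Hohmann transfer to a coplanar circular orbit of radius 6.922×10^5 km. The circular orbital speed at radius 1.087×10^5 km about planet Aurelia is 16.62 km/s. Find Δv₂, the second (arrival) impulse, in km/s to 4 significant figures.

From the circular-orbit relation v² = μ/r at r = 1.087×10^5 km: μ = v²r = (16.62)² × 1.087×10^5 = 3.00256×10^7 km³/s².
Transfer-ellipse semi-major axis a_t = (r₁ + r₂)/2 = (1.087×10^5 + 6.922×10^5)/2 = 4.0045×10^5 km.
Circular speed at r = 6.922×10^5 km: v_c = √(μ/r) = 6.586 km/s.
Vis-viva on the transfer ellipse at r = 6.922×10^5 km gives v_t = √[μ(2/r − 1/a_t)] = 3.431 km/s.
Δv₂ = |v_t − v_c| = |3.431 − 6.586| = 3.155 km/s.

Δv₂ = 3.155 km/s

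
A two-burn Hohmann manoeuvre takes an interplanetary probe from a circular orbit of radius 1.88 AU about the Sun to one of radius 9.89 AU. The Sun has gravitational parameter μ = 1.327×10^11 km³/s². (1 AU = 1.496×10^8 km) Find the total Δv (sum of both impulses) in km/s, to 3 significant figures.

In km: r₁ = 1.88 × 1.496×10^8 = 2.81248×10^8 km; r₂ = 9.89 × 1.496×10^8 = 1.479544×10^9 km.
Semi-major axis of the transfer orbit: a_t = (2.81248×10^8 + 1.479544×10^9)/2 = 8.80396×10^8 km.
At r₁ the circular-orbit speed is v₁ = √(μ/r₁) = 21.7215 km/s.
Transfer-orbit speed at r₁ (v² = μ(2/r − 1/a)): v_p = √[μ(2/r₁ − 1/a_t)] = 28.1589 km/s.
First burn Δv₁ = |v_p − v₁| = 6.4374 km/s.
At r₂, v₂ = √(μ/r₂) = 9.4705 km/s.
Transfer-orbit speed at r₂: v_a = √[μ(2/r₂ − 1/a_t)] = 5.3528 km/s.
Second burn Δv₂ = |v₂ − v_a| = 4.1177 km/s.
Total Δv = Δv₁ + Δv₂ = 10.56 km/s.

Δv = 10.6 km/s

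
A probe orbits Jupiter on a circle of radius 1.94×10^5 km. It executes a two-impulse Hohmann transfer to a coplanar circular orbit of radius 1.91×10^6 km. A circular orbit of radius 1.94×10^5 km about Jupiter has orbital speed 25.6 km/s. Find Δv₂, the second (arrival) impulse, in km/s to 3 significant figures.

From the circular-orbit relation v² = μ/r at r = 1.94×10^5 km: μ = v²r = (25.6)² × 1.94×10^5 = 1.27140×10^8 km³/s².
Transfer-ellipse semi-major axis a_t = (r₁ + r₂)/2 = (1.940×10^5 + 1.910×10^6)/2 = 1.052×10^6 km.
Circular speed at r = 1.910×10^6 km: v_c = √(μ/r) = 8.159 km/s.
Transfer-orbit speed at the same r (vis-viva, a = a_t): v_t = √[μ(2/r − 1/a_t)] = 3.504 km/s.
Δv₂ = |v_t − v_c| = |3.504 − 8.159| = 4.655 km/s.

Δv₂ = 4.66 km/s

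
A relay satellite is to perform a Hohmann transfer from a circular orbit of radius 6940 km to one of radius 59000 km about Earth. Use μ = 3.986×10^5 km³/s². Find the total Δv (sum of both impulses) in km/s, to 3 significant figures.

Δv = 3.97 km/s

Semi-major axis of the transfer orbit: a_t = (6940 + 59000)/2 = 32970 km.
Circular speed at r₁: v₁ = √(μ/r₁) = √(3.986×10^5/6940) = 7.5786 km/s.
On the transfer ellipse at r₁, v² = μ(2/r − 1/a) gives v_p = √[μ(2/r₁ − 1/a_t)] = 10.138 km/s.
First burn Δv₁ = |v_p − v₁| = 2.559 km/s.
At r₂, v₂ = √(μ/r₂) = 2.5992 km/s.
Transfer-orbit speed at r₂: v_a = √[μ(2/r₂ − 1/a_t)] = 1.1925 km/s.
Second burn Δv₂ = |v₂ − v_a| = 1.407 km/s.
Total Δv = Δv₁ + Δv₂ = 3.966 km/s.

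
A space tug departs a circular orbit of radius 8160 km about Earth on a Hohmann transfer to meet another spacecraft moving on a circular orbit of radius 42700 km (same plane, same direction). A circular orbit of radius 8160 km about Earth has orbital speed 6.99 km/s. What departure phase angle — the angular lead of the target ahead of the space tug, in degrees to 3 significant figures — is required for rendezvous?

φ = 97.3°

From the circular-orbit relation v² = μ/r at r = 8160 km: μ = v²r = (6.99)² × 8160 = 3.98698×10^5 km³/s².
Semi-major axis of the transfer orbit: a_t = (8160 + 42700)/2 = 25430 km.
Transfer time t = π√(a_t³/μ) = 20177 s.
Target angular speed ω₂ = √(μ/r₂³) = 7.1562×10^-5 rad/s.
Angle swept by the target during transfer: ω₂·t = 1.4439 rad = 82.73°.
Arrival is 180° from departure on the ellipse, so φ = 180° − 82.73° = 97.3°.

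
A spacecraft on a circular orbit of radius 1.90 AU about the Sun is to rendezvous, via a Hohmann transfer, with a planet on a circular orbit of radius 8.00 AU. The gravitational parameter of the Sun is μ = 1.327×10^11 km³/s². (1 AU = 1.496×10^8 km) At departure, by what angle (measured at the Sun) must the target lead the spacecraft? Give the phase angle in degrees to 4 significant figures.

In km: r₁ = 1.90 × 1.496×10^8 = 2.8424×10^8 km; r₂ = 8.00 × 1.496×10^8 = 1.1968×10^9 km.
Semi-major axis of the transfer orbit: a_t = (2.8424×10^8 + 1.1968×10^9)/2 = 7.4052×10^8 km.
The half-period of the transfer ellipse is t = π√(a_t³/μ) = 1.738×10^8 s.
Target angular speed ω₂ = √(μ/r₂³) = 8.798×10^-9 rad/s.
Angle swept by the target during transfer: ω₂·t = 1.529 rad = 87.61°.
Arrival is 180° from departure on the ellipse, so φ = 180° − 87.61° = 92.39°.

φ = 92.39°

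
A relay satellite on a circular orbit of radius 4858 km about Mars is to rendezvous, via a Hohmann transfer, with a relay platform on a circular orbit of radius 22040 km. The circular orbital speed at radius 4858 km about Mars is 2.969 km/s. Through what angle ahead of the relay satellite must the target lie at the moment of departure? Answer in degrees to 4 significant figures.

From the circular-orbit relation v² = μ/r at r = 4858 km: μ = v²r = (2.969)² × 4858 = 42823.1 km³/s².
Semi-major axis of the transfer orbit: a_t = (4858 + 22040)/2 = 13449 km.
Transfer time t = π√(a_t³/μ) = 23680 s.
Target angular speed ω₂ = √(μ/r₂³) = 6.324×10^-5 rad/s.
Angle swept by the target during transfer: ω₂·t = 1.4975 rad = 85.80°.
The relay satellite traverses 180° on the transfer ellipse, so the target must lead by 180° − 85.80° = 94.20°.

φ = 94.20°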